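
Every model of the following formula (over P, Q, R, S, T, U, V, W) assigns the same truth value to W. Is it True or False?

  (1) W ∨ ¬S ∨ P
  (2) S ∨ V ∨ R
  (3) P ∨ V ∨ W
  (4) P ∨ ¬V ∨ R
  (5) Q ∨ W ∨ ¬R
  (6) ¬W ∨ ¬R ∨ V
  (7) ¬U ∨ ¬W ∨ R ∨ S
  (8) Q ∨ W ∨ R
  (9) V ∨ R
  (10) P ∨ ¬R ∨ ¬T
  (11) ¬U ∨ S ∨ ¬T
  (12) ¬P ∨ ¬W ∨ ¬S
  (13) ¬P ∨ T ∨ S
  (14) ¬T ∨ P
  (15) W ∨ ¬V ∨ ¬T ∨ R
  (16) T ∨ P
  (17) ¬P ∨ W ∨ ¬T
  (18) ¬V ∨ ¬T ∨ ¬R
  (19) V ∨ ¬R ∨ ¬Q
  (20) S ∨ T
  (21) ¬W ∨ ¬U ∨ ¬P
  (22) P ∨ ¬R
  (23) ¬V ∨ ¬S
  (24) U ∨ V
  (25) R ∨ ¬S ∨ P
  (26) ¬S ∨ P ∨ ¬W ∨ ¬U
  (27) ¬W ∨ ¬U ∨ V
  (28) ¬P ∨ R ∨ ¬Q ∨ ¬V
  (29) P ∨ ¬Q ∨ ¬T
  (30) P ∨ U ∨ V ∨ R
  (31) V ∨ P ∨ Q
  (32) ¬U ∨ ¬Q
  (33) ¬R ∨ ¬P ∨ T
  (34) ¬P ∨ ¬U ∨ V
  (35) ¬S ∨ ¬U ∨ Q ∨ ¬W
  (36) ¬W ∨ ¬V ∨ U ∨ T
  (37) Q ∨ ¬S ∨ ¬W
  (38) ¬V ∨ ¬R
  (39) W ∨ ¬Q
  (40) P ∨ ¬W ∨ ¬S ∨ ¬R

Suppose W = False.
Unit clause (¬Q) forces Q = False.
Unit clause (¬R) forces R = False.
That conflicts with the unit clause (R).
So every satisfying assignment has W = True.

True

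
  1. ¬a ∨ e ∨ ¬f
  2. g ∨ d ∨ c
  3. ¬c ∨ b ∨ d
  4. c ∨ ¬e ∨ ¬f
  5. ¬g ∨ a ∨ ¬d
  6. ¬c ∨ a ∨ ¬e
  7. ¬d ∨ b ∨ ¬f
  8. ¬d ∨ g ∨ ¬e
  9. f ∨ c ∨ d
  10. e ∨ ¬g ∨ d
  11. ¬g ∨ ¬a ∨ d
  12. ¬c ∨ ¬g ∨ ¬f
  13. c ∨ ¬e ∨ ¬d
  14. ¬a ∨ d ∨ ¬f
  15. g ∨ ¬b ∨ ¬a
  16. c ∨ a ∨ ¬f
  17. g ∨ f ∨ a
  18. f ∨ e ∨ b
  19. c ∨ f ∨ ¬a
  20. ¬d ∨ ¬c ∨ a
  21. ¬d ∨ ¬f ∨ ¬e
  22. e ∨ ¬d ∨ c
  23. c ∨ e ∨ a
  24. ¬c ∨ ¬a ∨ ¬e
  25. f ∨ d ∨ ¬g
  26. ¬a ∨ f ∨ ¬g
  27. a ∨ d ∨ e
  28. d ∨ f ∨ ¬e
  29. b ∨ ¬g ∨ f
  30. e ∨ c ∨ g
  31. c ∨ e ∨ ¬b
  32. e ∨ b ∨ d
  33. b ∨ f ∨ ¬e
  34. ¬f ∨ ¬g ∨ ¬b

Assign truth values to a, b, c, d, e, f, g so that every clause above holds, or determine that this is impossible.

Try a = False.
Try g = False.
Unit clause (f) forces f = True.
Unit clause (c) forces c = True.
Unit clause (¬e) forces e = False.
Unit clause (¬d) forces d = False.
That conflicts with the unit clause (d).
Backtrack on g: now try g = True.
Unit clause (¬d) forces d = False.
Unit clause (e) forces e = True.
Unit clause (¬c) forces c = False.
Unit clause (¬f) forces f = False.
That conflicts with the unit clause (f).
Both values of g lead to a conflict.
Backtrack on a: now try a = True.
Try e = True.
Unit clause (¬c) forces c = False.
Unit clause (¬f) forces f = False.
That conflicts with the unit clause (f).
Backtrack on e: now try e = False.
Unit clause (¬f) forces f = False.
Unit clause (b) forces b = True.
Unit clause (g) forces g = True.
That conflicts with the unit clause (¬g).
Both values of e lead to a conflict.
Both values of a lead to a conflict.

UNSATISFIABLE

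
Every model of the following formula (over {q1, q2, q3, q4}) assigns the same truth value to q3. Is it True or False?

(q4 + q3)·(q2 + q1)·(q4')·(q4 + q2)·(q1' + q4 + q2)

True

Suppose q3 = 0.
The clause (q4) is unit, so q4 = 1.
That conflicts with the unit clause (q4').
So every satisfying assignment has q3 = True.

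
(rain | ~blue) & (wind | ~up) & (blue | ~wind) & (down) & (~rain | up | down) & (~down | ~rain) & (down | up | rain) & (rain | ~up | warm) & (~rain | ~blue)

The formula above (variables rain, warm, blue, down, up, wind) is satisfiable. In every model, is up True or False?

Suppose up = 1.
From the singleton clause (wind), wind = 1.
From the singleton clause (blue), blue = 1.
From the singleton clause (rain), rain = 1.
But (~rain) is also a unit clause — contradiction.
So every satisfying assignment has up = False.

False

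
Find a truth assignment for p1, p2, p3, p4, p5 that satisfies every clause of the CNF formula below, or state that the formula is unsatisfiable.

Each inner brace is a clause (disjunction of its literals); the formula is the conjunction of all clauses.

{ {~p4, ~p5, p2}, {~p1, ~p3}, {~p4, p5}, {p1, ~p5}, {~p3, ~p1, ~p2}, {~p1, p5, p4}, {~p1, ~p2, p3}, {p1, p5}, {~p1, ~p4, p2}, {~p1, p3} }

UNSATISFIABLE

Try p1 = 0.
From the singleton clause (~p5), p5 = 0.
That conflicts with the unit clause (p5).
That branch fails; take p1 = 1 instead.
From the singleton clause (~p3), p3 = 0.
That conflicts with the unit clause (p3).
Either choice for p1 ends in contradiction.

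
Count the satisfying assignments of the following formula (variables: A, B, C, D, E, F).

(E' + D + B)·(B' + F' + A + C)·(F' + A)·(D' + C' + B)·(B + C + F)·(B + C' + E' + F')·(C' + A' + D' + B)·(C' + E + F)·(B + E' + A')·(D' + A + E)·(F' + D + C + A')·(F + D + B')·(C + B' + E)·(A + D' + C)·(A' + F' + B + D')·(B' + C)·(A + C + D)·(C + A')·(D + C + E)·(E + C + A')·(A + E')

There are 2^6 = 64 truth assignments over (A, B, C, D, E, F).
Split on E. With E = 1, the clauses containing E are satisfied and E' drops from the rest; 3 of the 2^5 = 32 assignments to the other variables satisfy what remains.
With E = 0, by the same count on the reduced clause set, 3 assignments work.
(One model: A=T, B=F, C=T, D=F, E=F, F=T.)
Total: 3 + 3 = 6.

6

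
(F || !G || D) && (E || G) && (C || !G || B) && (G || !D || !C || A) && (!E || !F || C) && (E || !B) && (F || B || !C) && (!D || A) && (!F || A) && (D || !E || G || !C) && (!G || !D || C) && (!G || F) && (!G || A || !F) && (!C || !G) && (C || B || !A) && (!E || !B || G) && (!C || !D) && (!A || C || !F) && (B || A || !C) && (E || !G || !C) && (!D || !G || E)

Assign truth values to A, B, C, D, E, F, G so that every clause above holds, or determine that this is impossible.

Branch on E: set E = true.
Branch on F: set F = false.
(!G) alone gives G = false.
(!B) alone gives B = false.
(!C) alone gives C = false.
(!A) alone gives A = false.
(!D) alone gives D = false.
This assignment satisfies each clause.

A=false; B=false; C=false; D=false; E=true; F=false; G=false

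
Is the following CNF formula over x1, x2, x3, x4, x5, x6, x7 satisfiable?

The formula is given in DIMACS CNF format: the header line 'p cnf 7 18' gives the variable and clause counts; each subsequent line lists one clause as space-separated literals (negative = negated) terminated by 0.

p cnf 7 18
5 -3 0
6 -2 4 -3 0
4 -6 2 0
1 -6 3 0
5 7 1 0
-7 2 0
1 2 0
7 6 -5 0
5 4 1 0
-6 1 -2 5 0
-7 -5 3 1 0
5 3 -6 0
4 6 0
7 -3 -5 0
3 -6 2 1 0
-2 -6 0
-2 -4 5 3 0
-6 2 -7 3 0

Yes

Branch on x5: set x5 = True.
Branch on x7: set x7 = True.
From the singleton clause (x2), x2 = True.
From the singleton clause (¬x6), x6 = False.
From the singleton clause (x4), x4 = True.
Branch on x3: set x3 = True.
Every clause is now satisfied; x1 is unconstrained.
A satisfying assignment: x1: True; x2: True; x3: True; x4: True; x5: True; x6: False; x7: True.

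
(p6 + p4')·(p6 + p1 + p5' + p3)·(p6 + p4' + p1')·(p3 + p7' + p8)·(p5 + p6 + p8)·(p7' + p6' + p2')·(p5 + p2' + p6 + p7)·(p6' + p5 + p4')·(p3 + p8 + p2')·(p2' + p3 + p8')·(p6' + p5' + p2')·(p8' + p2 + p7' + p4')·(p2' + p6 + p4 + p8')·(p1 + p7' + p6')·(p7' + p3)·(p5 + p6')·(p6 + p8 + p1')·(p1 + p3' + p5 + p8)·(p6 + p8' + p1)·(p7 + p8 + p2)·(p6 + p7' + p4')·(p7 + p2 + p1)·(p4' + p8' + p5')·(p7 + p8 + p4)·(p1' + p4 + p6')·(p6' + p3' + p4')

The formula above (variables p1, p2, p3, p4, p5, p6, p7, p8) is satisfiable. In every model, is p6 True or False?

False

Suppose p6 = 1.
Unit clause (p5) forces p5 = 1.
Unit clause (p2') forces p2 = 0.
Try p1 = 1.
Unit clause (p4) forces p4 = 1.
Unit clause (p8') forces p8 = 0.
Unit clause (p7) forces p7 = 1.
Unit clause (p3) forces p3 = 1.
But (p3') is also a unit clause — contradiction.
So p1 must be the other value — set p1 = 0.
Unit clause (p7') forces p7 = 0.
But (p7) is also a unit clause — contradiction.
Both values of p1 lead to a conflict.
So every satisfying assignment has p6 = False.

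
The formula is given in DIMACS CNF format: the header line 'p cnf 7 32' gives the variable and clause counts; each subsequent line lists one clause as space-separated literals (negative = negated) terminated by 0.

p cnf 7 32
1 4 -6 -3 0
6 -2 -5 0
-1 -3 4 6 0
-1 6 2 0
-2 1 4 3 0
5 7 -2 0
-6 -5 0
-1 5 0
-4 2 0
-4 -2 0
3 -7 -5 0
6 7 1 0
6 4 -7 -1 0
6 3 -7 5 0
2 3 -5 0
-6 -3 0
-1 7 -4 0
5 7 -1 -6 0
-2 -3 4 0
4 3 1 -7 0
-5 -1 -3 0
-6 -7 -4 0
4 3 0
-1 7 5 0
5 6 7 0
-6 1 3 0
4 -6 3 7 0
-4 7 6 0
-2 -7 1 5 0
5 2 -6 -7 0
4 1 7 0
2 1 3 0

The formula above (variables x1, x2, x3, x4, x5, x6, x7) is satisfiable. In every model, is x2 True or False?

Suppose x2 = True.
Unit clause (¬x4) forces x4 = False.
Unit clause (¬x3) forces x3 = False.
Now (x3) is unsatisfied and unit — conflict.
So every satisfying assignment has x2 = False.

False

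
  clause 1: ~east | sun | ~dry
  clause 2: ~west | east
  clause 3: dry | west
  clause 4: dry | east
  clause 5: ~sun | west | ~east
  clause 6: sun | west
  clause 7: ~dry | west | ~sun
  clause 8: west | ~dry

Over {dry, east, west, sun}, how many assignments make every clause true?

There are 2^4 = 16 truth assignments over (dry, east, west, sun).
Check each against the 8 clauses (columns in the order dry, east, west, sun):
  F F F F  ✗ fails (dry | west)
  F F F T  ✗ fails (dry | west)
  F F T F  ✗ fails (~west | east)
  F F T T  ✗ fails (~west | east)
  F T F F  ✗ fails (dry | west)
  F T F T  ✗ fails (dry | west)
  F T T F  ✓ satisfies all
  F T T T  ✓ satisfies all
  T F F F  ✗ fails (sun | west)
  T F F T  ✗ fails (~dry | west | ~sun)
  T F T F  ✗ fails (~west | east)
  T F T T  ✗ fails (~west | east)
  T T F F  ✗ fails (~east | sun | ~dry)
  T T F T  ✗ fails (~sun | west | ~east)
  T T T F  ✗ fails (~east | sun | ~dry)
  T T T T  ✓ satisfies all
3 of the 16 rows are models.

3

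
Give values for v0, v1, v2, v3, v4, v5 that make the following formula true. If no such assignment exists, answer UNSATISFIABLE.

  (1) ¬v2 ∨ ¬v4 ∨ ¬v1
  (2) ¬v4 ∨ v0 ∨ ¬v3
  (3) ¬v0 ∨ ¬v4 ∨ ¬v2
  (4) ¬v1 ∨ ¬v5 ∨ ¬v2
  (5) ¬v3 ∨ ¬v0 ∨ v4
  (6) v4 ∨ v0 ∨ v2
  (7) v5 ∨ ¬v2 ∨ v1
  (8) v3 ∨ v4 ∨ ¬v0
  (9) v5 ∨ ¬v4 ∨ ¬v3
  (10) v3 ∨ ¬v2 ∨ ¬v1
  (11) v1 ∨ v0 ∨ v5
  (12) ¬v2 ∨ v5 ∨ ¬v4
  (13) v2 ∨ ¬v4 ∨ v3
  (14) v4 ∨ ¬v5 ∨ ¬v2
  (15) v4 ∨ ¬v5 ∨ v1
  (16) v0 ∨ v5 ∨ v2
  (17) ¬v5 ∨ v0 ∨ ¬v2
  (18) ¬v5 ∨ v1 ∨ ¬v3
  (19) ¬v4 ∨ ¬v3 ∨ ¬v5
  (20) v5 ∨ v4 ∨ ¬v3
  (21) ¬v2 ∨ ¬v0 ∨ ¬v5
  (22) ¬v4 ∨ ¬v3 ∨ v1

Try v2 = False.
Try v4 = True.
Unit clause (v3) forces v3 = True.
Unit clause (v0) forces v0 = True.
Unit clause (v5) forces v5 = True.
But (¬v5) is also a unit clause — contradiction.
That branch fails; take v4 = False instead.
Unit clause (v0) forces v0 = True.
Unit clause (¬v3) forces v3 = False.
But (v3) is also a unit clause — contradiction.
Neither v4 = True nor v4 = False works.
That branch fails; take v2 = True instead.
Try v4 = False.
Unit clause (¬v5) forces v5 = False.
Unit clause (v1) forces v1 = True.
Unit clause (v3) forces v3 = True.
But (¬v3) is also a unit clause — contradiction.
That branch fails; take v4 = True instead.
Unit clause (¬v1) forces v1 = False.
Unit clause (¬v0) forces v0 = False.
Unit clause (¬v3) forces v3 = False.
Unit clause (v5) forces v5 = True.
But (¬v5) is also a unit clause — contradiction.
Neither v4 = True nor v4 = False works.
Neither v2 = True nor v2 = False works.

UNSATISFIABLE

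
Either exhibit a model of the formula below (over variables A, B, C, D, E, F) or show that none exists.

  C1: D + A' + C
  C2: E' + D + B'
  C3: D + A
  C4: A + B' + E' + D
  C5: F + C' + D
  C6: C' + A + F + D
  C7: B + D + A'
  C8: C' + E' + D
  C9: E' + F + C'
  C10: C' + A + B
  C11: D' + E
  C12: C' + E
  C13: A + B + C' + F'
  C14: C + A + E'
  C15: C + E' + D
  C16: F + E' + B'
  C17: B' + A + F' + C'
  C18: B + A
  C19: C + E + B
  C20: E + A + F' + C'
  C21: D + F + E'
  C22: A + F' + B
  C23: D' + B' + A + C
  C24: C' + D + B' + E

A ↦ 1; B ↦ 0; C ↦ 0; D ↦ 1; E ↦ 1; F ↦ 0

Try D = 1.
(E) alone gives E = 1.
Try F = 0.
(C') alone gives C = 0.
(A) alone gives A = 1.
(B') alone gives B = 0.
Every clause now holds.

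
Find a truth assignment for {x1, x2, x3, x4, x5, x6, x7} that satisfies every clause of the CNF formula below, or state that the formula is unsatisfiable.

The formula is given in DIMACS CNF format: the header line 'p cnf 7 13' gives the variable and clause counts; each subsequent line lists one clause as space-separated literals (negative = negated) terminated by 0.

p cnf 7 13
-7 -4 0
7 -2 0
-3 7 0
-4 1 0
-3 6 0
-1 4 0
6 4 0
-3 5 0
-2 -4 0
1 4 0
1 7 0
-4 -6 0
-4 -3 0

Branch on x7: set x7 = False.
The clause (¬x2) is unit, so x2 = False.
The clause (¬x3) is unit, so x3 = False.
The clause (x1) is unit, so x1 = True.
The clause (x4) is unit, so x4 = True.
The clause (¬x6) is unit, so x6 = False.
All clauses hold; x5 can take either value.

x1 ↦ True,  x2 ↦ False,  x3 ↦ False,  x4 ↦ True,  x5 ↦ False,  x6 ↦ False,  x7 ↦ False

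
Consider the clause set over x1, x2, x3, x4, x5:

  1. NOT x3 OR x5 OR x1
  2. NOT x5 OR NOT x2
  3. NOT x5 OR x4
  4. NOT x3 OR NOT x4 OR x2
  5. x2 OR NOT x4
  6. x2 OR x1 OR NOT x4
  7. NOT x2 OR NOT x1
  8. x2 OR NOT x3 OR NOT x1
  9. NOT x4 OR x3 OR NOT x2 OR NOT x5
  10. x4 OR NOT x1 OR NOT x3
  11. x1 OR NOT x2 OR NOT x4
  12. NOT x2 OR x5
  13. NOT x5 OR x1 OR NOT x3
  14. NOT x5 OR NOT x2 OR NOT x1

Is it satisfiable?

Yes

Branch on x5: set x5 = false.
(NOT x2) alone gives x2 = false.
(NOT x4) alone gives x4 = false.
Branch on x3: set x3 = false.
Every clause is now satisfied; x1 is unconstrained.
A satisfying assignment: x1: true; x2: false; x3: false; x4: false; x5: false.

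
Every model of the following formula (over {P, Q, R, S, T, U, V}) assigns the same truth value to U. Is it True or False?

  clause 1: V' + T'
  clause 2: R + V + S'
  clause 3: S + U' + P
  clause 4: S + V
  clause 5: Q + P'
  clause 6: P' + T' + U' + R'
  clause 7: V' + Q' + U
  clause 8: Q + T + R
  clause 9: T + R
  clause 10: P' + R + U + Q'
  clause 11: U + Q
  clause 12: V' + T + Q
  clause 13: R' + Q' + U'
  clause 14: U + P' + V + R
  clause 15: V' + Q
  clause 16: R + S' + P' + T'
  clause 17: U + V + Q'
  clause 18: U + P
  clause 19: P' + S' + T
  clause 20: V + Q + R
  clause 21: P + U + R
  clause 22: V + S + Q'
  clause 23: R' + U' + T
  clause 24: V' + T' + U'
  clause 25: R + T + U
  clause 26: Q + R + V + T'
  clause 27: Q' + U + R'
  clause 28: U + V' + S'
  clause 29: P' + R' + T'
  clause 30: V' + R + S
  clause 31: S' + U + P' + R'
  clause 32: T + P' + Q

True

Suppose U = 0.
(Q) alone gives Q = 1.
(V') alone gives V = 0.
But (V) is also a unit clause — contradiction.
So every satisfying assignment has U = True.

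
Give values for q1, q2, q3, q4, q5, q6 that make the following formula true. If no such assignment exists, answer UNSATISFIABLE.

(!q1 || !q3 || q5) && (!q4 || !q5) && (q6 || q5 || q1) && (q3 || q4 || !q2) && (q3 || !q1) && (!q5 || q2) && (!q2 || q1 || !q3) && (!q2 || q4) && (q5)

UNSATISFIABLE

From the singleton clause (q5), q5 = true.
From the singleton clause (!q4), q4 = false.
From the singleton clause (q2), q2 = true.
But (!q2) is also a unit clause — contradiction.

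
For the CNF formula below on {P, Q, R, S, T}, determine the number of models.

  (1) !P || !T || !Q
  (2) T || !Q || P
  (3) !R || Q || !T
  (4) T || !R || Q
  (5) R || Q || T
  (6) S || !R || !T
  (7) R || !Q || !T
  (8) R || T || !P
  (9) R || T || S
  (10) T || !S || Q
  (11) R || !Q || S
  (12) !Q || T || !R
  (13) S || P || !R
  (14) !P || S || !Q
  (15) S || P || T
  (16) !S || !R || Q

There are 2^5 = 32 truth assignments over (P, Q, R, S, T).
Split on T. With T = true, the clauses containing T are satisfied and !T drops from the rest; 5 of the 2^4 = 16 assignments to the other variables satisfy what remains.
With T = false, by the same count on the reduced clause set, 0 assignments work.
Total: 5 + 0 = 5.

5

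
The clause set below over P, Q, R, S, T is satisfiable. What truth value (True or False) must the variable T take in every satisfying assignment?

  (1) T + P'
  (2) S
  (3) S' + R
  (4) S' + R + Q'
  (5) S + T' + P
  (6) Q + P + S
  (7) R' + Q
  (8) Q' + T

Suppose T = 0.
Unit clause (P') forces P = 0.
Unit clause (S) forces S = 1.
Unit clause (R) forces R = 1.
Unit clause (Q) forces Q = 1.
That conflicts with the unit clause (Q').
So every satisfying assignment has T = True.

True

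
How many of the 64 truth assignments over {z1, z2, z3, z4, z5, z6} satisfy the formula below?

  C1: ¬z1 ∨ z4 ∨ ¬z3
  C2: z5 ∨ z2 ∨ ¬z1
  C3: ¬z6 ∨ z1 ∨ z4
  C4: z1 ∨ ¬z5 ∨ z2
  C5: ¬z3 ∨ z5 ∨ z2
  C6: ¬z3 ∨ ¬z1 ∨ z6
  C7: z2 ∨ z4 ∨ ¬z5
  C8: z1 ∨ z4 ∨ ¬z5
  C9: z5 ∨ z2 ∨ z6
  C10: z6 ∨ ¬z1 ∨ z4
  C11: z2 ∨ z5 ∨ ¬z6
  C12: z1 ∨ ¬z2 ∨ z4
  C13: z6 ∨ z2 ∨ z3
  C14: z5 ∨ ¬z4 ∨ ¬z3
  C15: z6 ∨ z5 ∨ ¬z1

There are 2^6 = 64 truth assignments over (z1, z2, z3, z4, z5, z6).
Split on z1. With z1 = True, the clauses containing z1 are satisfied and ¬z1 drops from the rest; 8 of the 2^5 = 32 assignments to the other variables satisfy what remains.
With z1 = False, by the same count on the reduced clause set, 6 assignments work.
(One model: z1=F, z2=T, z3=F, z4=T, z5=F, z6=F.)
Total: 8 + 6 = 14.

14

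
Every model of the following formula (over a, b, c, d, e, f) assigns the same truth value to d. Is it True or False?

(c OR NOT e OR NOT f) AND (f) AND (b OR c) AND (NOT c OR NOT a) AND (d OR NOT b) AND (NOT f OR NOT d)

False

Suppose d = true.
Unit clause (f) forces f = true.
That conflicts with the unit clause (NOT f).
So every satisfying assignment has d = False.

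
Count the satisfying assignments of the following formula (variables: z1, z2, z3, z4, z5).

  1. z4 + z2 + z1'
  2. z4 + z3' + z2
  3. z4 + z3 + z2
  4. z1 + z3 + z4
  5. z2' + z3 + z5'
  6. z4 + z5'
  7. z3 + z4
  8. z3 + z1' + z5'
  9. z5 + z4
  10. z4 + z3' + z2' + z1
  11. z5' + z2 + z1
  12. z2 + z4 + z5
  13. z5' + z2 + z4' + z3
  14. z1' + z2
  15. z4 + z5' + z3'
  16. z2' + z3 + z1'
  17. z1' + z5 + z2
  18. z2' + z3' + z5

5

There are 2^5 = 32 truth assignments over (z1, z2, z3, z4, z5).
Split on z2. With z2 = 1, the clauses containing z2 are satisfied and z2' drops from the rest; 3 of the 2^4 = 16 assignments to the other variables satisfy what remains.
With z2 = 0, by the same count on the reduced clause set, 2 assignments work.
Total: 3 + 2 = 5.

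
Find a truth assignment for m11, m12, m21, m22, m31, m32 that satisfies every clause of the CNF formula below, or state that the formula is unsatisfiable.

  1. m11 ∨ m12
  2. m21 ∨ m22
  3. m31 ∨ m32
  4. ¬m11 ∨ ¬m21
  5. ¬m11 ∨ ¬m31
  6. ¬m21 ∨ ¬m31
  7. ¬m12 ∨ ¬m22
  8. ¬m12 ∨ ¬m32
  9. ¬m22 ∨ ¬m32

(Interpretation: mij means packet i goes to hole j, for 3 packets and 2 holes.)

Case m11 = True:
From the singleton clause (¬m21), m21 = False.
From the singleton clause (m22), m22 = True.
From the singleton clause (¬m31), m31 = False.
From the singleton clause (m32), m32 = True.
That conflicts with the unit clause (¬m32).
So m11 must be the other value — set m11 = False.
From the singleton clause (m12), m12 = True.
From the singleton clause (¬m22), m22 = False.
From the singleton clause (m21), m21 = True.
From the singleton clause (¬m31), m31 = False.
From the singleton clause (m32), m32 = True.
That conflicts with the unit clause (¬m32).
Either choice for m11 ends in contradiction.

UNSATISFIABLE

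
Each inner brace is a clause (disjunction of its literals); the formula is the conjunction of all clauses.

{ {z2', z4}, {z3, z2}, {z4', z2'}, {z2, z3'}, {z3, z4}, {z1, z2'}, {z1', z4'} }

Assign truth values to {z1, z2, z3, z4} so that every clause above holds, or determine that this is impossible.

UNSATISFIABLE

Try z2 = 0.
(z3) alone gives z3 = 1.
But (z3') is also a unit clause — contradiction.
That branch fails; take z2 = 1 instead.
(z4) alone gives z4 = 1.
But (z4') is also a unit clause — contradiction.
Either choice for z2 ends in contradiction.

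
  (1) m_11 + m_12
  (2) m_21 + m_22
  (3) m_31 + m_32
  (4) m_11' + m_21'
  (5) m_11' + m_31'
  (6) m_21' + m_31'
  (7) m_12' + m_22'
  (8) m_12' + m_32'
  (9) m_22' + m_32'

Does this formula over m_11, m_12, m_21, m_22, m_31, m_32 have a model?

Suppose m_11 = 1.
From the singleton clause (m_21'), m_21 = 0.
From the singleton clause (m_22), m_22 = 1.
From the singleton clause (m_31'), m_31 = 0.
From the singleton clause (m_32), m_32 = 1.
Now (m_32') is unsatisfied and unit — conflict.
That branch fails; take m_11 = 0 instead.
From the singleton clause (m_12), m_12 = 1.
From the singleton clause (m_22'), m_22 = 0.
From the singleton clause (m_21), m_21 = 1.
From the singleton clause (m_31'), m_31 = 0.
From the singleton clause (m_32), m_32 = 1.
Now (m_32') is unsatisfied and unit — conflict.
Neither m_11 = 1 nor m_11 = 0 works.
No assignment satisfies every clause.

No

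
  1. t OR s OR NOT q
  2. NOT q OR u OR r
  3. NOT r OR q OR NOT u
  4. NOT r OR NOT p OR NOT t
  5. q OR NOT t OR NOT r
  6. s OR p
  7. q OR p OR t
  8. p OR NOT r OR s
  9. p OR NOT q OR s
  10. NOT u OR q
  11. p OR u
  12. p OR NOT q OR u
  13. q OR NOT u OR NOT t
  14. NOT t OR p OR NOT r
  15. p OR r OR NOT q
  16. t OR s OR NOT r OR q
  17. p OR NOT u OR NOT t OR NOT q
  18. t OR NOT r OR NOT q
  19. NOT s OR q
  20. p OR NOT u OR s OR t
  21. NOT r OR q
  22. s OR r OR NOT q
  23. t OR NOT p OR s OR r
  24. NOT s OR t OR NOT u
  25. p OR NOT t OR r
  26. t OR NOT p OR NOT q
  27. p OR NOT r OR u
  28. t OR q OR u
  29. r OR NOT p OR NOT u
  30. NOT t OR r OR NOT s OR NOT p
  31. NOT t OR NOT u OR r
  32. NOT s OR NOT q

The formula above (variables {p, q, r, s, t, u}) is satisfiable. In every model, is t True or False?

True

Suppose t = false.
Branch on s: set s = true.
Unit clause (q) forces q = true.
Now (NOT q) is unsatisfied and unit — conflict.
That branch fails; take s = false instead.
Unit clause (NOT q) forces q = false.
Unit clause (p) forces p = true.
Unit clause (NOT u) forces u = false.
Now (u) is unsatisfied and unit — conflict.
Either choice for s ends in contradiction.
So every satisfying assignment has t = True.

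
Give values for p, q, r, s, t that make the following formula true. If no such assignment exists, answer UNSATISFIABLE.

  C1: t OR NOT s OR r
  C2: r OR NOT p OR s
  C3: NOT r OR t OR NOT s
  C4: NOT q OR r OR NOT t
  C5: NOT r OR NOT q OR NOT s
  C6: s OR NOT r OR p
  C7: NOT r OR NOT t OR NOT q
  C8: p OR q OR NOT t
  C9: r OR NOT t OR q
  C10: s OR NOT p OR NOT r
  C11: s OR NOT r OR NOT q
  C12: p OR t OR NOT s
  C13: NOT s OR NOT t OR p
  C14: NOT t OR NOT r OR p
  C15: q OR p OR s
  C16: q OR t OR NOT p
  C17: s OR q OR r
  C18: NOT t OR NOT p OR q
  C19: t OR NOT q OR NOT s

p ↦ false,  q ↦ true,  r ↦ false,  s ↦ false,  t ↦ false

Case t = false:
Case s = false:
Case r = false:
From the singleton clause (NOT p), p = false.
From the singleton clause (q), q = true.
All clauses are satisfied.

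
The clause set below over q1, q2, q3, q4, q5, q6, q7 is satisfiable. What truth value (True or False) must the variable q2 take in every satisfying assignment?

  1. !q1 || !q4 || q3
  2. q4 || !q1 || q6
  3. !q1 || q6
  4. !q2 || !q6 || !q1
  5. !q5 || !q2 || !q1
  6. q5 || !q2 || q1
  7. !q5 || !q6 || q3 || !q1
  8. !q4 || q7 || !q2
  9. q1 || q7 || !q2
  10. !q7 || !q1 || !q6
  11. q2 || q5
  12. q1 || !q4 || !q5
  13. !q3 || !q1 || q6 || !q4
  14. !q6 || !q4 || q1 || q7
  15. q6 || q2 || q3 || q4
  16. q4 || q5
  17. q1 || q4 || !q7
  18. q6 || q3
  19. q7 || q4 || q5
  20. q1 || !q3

Suppose q2 = true.
Try q1 = false.
From the singleton clause (q5), q5 = true.
From the singleton clause (q7), q7 = true.
From the singleton clause (!q4), q4 = false.
That conflicts with the unit clause (q4).
That branch fails; take q1 = true instead.
From the singleton clause (q6), q6 = true.
That conflicts with the unit clause (!q6).
Neither q1 = true nor q1 = false works.
So every satisfying assignment has q2 = False.

False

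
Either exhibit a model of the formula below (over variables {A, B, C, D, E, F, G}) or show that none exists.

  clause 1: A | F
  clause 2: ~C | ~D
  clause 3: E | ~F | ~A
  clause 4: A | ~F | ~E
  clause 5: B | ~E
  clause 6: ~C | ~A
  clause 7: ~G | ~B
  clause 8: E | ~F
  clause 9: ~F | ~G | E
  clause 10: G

A ↦ 1, B ↦ 0, C ↦ 0, D ↦ 0, E ↦ 0, F ↦ 0, G ↦ 1

From the singleton clause (G), G = 1.
From the singleton clause (~B), B = 0.
From the singleton clause (~E), E = 0.
From the singleton clause (~F), F = 0.
From the singleton clause (A), A = 1.
From the singleton clause (~C), C = 0.
No clause remains; D is free.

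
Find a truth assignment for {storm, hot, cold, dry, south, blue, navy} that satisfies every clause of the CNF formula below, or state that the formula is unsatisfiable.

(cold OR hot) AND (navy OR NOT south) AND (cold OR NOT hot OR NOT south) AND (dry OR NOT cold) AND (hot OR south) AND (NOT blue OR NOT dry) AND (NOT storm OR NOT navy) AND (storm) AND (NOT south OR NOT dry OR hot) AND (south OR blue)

storm=true; hot=true; cold=false; dry=false; south=false; blue=true; navy=false

(storm) alone gives storm = true.
(NOT navy) alone gives navy = false.
(NOT south) alone gives south = false.
(hot) alone gives hot = true.
(blue) alone gives blue = true.
(NOT dry) alone gives dry = false.
(NOT cold) alone gives cold = false.
This assignment satisfies each clause.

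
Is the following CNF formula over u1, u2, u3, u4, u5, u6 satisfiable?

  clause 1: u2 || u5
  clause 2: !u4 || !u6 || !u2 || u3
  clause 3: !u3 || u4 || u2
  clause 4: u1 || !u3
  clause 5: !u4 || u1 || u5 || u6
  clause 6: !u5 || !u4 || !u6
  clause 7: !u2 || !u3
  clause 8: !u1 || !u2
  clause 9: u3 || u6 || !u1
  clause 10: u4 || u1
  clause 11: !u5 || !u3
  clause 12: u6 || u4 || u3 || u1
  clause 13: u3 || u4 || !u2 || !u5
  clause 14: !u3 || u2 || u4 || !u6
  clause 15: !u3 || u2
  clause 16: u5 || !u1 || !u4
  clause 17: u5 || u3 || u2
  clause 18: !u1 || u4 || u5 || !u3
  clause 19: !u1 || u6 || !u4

Suppose u2 = true.
The clause (!u3) is unit, so u3 = false.
The clause (!u1) is unit, so u1 = false.
The clause (u4) is unit, so u4 = true.
The clause (!u6) is unit, so u6 = false.
The clause (u5) is unit, so u5 = true.
All clauses are satisfied.
A satisfying assignment: u1=false; u2=true; u3=false; u4=true; u5=true; u6=false.

Yes, satisfiable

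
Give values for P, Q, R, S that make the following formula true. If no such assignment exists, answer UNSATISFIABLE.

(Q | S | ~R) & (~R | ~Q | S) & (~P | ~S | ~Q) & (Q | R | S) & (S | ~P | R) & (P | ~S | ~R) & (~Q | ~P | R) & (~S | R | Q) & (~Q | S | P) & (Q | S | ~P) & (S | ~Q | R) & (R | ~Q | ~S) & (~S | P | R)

Case Q = 0:
Case S = 1:
(R) alone gives R = 1.
(P) alone gives P = 1.
All clauses are satisfied.

P ↦ 1; Q ↦ 0; R ↦ 1; S ↦ 1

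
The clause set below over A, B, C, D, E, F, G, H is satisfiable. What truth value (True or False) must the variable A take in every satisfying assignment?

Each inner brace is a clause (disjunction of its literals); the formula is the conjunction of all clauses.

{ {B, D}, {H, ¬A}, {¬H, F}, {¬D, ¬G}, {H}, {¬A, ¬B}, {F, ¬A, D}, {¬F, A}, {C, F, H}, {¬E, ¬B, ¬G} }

True

Suppose A = False.
The clause (H) is unit, so H = True.
The clause (F) is unit, so F = True.
But (¬F) is also a unit clause — contradiction.
So every satisfying assignment has A = True.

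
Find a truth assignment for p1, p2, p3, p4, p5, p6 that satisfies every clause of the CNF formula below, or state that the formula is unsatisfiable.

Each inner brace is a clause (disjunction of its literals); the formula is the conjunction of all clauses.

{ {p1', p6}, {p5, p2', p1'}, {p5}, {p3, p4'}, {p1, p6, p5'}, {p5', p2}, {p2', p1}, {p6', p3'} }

Unit clause (p5) forces p5 = 1.
Unit clause (p2) forces p2 = 1.
Unit clause (p1) forces p1 = 1.
Unit clause (p6) forces p6 = 1.
Unit clause (p3') forces p3 = 0.
Unit clause (p4') forces p4 = 0.
Every clause now holds.

p1: 1; p2: 1; p3: 0; p4: 0; p5: 1; p6: 1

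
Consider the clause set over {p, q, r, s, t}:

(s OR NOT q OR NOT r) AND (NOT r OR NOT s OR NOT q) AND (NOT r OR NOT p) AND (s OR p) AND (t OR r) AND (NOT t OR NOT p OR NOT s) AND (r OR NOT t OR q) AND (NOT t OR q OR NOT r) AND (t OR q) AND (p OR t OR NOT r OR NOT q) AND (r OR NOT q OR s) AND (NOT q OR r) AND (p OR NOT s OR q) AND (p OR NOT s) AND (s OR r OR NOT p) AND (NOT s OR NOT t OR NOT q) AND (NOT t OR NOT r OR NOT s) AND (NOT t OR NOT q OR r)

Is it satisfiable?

No

Try r = false.
(t) alone gives t = true.
(q) alone gives q = true.
But (NOT q) is also a unit clause — contradiction.
Undo r and try r = true.
(NOT p) alone gives p = false.
(s) alone gives s = true.
But (NOT s) is also a unit clause — contradiction.
Neither r = true nor r = false works.
No assignment satisfies every clause.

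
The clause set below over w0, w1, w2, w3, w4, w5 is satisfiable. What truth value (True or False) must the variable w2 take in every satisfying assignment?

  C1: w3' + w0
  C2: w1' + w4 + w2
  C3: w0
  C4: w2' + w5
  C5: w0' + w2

True

Suppose w2 = 0.
From the singleton clause (w0), w0 = 1.
That conflicts with the unit clause (w0').
So every satisfying assignment has w2 = True.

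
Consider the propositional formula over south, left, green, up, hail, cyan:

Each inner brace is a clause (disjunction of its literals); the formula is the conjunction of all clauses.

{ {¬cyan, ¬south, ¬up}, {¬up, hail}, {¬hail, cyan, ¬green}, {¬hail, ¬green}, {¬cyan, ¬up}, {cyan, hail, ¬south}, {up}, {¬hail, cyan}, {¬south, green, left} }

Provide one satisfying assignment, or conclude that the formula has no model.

The clause (up) is unit, so up = True.
The clause (hail) is unit, so hail = True.
The clause (¬green) is unit, so green = False.
The clause (¬cyan) is unit, so cyan = False.
Now (cyan) is unsatisfied and unit — conflict.

UNSATISFIABLE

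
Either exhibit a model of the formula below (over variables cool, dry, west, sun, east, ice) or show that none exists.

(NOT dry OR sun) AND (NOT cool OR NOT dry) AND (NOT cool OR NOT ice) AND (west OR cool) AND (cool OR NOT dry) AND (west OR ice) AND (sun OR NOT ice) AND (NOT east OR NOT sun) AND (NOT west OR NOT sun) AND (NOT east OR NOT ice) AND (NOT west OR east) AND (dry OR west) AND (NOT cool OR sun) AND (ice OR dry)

Try dry = false.
The clause (west) is unit, so west = true.
The clause (NOT sun) is unit, so sun = false.
The clause (NOT ice) is unit, so ice = false.
But (ice) is also a unit clause — contradiction.
That branch fails; take dry = true instead.
The clause (sun) is unit, so sun = true.
The clause (NOT cool) is unit, so cool = false.
But (cool) is also a unit clause — contradiction.
Either choice for dry ends in contradiction.

UNSATISFIABLE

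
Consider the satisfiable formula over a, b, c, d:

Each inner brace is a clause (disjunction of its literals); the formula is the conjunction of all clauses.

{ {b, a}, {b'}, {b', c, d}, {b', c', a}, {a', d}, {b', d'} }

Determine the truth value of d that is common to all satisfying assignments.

Suppose d = 0.
(b') alone gives b = 0.
(a) alone gives a = 1.
That conflicts with the unit clause (a').
So every satisfying assignment has d = True.

True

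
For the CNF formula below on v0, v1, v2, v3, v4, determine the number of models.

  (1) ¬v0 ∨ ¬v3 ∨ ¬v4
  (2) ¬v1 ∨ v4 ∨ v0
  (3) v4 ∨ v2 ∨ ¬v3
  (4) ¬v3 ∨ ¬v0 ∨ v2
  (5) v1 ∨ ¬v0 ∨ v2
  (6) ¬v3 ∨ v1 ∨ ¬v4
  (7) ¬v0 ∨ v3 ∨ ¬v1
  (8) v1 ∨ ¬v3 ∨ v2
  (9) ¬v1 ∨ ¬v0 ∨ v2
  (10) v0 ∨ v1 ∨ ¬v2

There are 2^5 = 32 truth assignments over (v0, v1, v2, v3, v4).
Split on v3. With v3 = True, the clauses containing v3 are satisfied and ¬v3 drops from the rest; 4 of the 2^4 = 16 assignments to the other variables satisfy what remains.
With v3 = False, by the same count on the reduced clause set, 6 assignments work.
(One model: v0=F, v1=F, v2=F, v3=F, v4=F.)
Total: 4 + 6 = 10.

10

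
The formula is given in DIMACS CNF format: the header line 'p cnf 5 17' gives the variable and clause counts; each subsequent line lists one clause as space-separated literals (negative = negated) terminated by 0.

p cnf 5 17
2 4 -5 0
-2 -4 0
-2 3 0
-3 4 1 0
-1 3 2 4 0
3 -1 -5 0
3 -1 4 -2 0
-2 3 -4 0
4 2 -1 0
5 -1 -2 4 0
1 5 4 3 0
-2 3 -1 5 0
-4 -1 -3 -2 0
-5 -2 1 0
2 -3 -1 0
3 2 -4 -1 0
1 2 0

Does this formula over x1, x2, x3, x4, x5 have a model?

Try x2 = True.
Unit clause (¬x4) forces x4 = False.
Unit clause (x3) forces x3 = True.
Unit clause (x1) forces x1 = True.
Unit clause (x5) forces x5 = True.
Every clause now holds.
A satisfying assignment: x1: True, x2: True, x3: True, x4: False, x5: True.

Yes, satisfiable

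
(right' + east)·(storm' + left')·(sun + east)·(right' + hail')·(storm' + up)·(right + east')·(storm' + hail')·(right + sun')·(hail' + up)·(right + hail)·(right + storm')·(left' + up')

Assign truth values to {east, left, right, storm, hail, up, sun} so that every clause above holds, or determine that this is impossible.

east: 1, left: 0, right: 1, storm: 0, hail: 0, up: 0, sun: 1

Case right = 1:
Unit clause (east) forces east = 1.
Unit clause (hail') forces hail = 0.
Case storm = 0:
Case left = 0:
No clause remains; up, sun are free.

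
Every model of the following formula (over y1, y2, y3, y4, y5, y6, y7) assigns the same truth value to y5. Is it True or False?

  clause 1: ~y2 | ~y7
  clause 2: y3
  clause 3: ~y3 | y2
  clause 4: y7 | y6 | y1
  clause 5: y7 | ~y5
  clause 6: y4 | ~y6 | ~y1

Suppose y5 = 1.
From the singleton clause (y3), y3 = 1.
From the singleton clause (y2), y2 = 1.
From the singleton clause (~y7), y7 = 0.
But (y7) is also a unit clause — contradiction.
So every satisfying assignment has y5 = False.

False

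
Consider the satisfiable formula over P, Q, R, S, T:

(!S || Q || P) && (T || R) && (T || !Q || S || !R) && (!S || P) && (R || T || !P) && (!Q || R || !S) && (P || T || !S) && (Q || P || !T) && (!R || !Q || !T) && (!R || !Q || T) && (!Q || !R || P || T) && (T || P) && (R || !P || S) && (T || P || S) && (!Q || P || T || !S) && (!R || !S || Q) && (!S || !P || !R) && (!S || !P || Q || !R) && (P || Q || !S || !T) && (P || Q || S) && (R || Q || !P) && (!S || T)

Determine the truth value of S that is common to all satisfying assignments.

False

Suppose S = true.
Unit clause (P) forces P = true.
Unit clause (!R) forces R = false.
Unit clause (T) forces T = true.
Unit clause (!Q) forces Q = false.
Now (Q) is unsatisfied and unit — conflict.
So every satisfying assignment has S = False.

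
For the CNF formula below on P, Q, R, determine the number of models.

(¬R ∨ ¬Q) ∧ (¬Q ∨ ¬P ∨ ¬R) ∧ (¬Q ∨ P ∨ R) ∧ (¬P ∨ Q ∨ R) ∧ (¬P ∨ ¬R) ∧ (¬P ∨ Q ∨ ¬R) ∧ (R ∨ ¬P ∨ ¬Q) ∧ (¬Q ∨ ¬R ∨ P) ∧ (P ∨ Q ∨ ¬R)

1

There are 2^3 = 8 truth assignments over (P, Q, R).
Split on Q. With Q = True, the clauses containing Q are satisfied and ¬Q drops from the rest; 0 of the 2^2 = 4 assignments to the other variables satisfy what remains.
With Q = False, by the same count on the reduced clause set, 1 assignment works.
(One model: P=F, Q=F, R=F.)
Total: 0 + 1 = 1.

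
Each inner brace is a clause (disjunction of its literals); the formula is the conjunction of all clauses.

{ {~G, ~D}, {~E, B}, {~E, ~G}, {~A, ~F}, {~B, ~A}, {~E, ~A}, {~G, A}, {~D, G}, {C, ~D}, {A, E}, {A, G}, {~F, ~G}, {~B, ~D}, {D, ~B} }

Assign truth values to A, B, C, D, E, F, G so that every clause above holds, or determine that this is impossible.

A ↦ 1; B ↦ 0; C ↦ 0; D ↦ 0; E ↦ 0; F ↦ 0; G ↦ 0

Branch on G: set G = 0.
Unit clause (~D) forces D = 0.
Unit clause (A) forces A = 1.
Unit clause (~F) forces F = 0.
Unit clause (~B) forces B = 0.
Unit clause (~E) forces E = 0.
All clauses hold; C can take either value.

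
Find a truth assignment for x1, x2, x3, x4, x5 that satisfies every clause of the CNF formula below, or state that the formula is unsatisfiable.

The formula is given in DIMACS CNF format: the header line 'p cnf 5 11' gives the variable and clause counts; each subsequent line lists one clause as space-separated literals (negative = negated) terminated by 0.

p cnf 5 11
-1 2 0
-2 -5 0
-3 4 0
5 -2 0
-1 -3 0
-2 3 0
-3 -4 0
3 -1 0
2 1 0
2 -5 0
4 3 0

UNSATISFIABLE

Try x1 = False.
From the singleton clause (x2), x2 = True.
From the singleton clause (¬x5), x5 = False.
That conflicts with the unit clause (x5).
Backtrack on x1: now try x1 = True.
From the singleton clause (x2), x2 = True.
From the singleton clause (¬x5), x5 = False.
That conflicts with the unit clause (x5).
Both values of x1 lead to a conflict.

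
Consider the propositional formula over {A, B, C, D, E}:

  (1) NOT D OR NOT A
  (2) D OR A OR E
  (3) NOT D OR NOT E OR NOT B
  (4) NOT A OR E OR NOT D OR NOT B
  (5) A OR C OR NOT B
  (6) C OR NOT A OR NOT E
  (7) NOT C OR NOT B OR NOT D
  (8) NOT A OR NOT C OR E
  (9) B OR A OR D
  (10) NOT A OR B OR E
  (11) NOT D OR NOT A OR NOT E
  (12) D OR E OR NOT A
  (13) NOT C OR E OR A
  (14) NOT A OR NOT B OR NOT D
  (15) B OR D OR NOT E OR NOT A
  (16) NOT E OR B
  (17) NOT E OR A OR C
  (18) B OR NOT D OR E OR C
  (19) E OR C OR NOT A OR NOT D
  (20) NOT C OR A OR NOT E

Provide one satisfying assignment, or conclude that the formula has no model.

Case D = false:
Case A = true:
(E) alone gives E = true.
(C) alone gives C = true.
(B) alone gives B = true.
This assignment satisfies each clause.

A: true,  B: true,  C: true,  D: false,  E: true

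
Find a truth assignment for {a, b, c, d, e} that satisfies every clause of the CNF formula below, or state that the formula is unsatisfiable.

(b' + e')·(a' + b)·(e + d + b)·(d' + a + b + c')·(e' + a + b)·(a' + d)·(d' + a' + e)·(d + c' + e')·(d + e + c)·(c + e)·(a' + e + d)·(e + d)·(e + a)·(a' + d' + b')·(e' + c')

UNSATISFIABLE

Case b = 0:
Unit clause (a') forces a = 0.
Unit clause (e') forces e = 0.
Now (e) is unsatisfied and unit — conflict.
Undo b and try b = 1.
Unit clause (e') forces e = 0.
Unit clause (c) forces c = 1.
Unit clause (d) forces d = 1.
Unit clause (a') forces a = 0.
Now (a) is unsatisfied and unit — conflict.
Both values of b lead to a conflict.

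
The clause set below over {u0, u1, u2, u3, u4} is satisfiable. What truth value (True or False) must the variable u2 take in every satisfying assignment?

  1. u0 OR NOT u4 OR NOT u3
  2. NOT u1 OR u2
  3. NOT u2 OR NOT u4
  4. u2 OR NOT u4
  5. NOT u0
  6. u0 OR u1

True

Suppose u2 = false.
Unit clause (NOT u1) forces u1 = false.
Unit clause (NOT u4) forces u4 = false.
Unit clause (NOT u0) forces u0 = false.
But (u0) is also a unit clause — contradiction.
So every satisfying assignment has u2 = True.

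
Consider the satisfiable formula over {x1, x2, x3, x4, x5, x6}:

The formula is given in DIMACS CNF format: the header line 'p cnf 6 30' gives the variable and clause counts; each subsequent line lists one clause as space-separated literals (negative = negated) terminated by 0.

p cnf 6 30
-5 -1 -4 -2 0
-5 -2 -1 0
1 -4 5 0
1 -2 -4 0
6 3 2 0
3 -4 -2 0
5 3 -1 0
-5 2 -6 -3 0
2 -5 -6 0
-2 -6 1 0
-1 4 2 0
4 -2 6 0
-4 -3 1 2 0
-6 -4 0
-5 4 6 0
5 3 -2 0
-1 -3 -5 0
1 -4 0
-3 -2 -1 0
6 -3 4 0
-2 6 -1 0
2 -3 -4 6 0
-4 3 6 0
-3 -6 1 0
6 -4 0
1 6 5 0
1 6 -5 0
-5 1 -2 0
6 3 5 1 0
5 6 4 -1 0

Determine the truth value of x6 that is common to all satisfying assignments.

True

Suppose x6 = False.
(¬x4) alone gives x4 = False.
(¬x2) alone gives x2 = False.
(x3) alone gives x3 = True.
But (¬x3) is also a unit clause — contradiction.
So every satisfying assignment has x6 = True.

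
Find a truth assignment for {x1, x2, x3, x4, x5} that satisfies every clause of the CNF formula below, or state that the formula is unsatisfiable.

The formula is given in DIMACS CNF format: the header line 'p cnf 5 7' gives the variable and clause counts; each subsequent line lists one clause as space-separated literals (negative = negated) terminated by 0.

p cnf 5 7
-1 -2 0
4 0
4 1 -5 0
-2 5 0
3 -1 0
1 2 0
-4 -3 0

x1: False; x2: True; x3: False; x4: True; x5: True

The clause (x4) is unit, so x4 = True.
The clause (¬x3) is unit, so x3 = False.
The clause (¬x1) is unit, so x1 = False.
The clause (x2) is unit, so x2 = True.
The clause (x5) is unit, so x5 = True.
Every clause now holds.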